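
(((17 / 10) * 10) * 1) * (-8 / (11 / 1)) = -136 / 11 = -12.36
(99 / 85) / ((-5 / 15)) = -3.49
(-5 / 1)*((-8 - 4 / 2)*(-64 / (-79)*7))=22400 / 79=283.54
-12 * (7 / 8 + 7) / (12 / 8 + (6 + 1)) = -11.12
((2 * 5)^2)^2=10000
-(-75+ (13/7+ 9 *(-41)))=442.14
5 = 5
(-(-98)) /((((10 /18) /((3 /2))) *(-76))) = -1323 /380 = -3.48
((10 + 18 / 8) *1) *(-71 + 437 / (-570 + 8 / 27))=-879.15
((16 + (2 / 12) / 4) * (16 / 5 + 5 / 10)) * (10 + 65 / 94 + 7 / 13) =39096827 / 58656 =666.54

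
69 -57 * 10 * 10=-5631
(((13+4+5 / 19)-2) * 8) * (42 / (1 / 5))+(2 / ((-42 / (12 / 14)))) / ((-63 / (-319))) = 1503974278 / 58653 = 25641.90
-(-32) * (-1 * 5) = -160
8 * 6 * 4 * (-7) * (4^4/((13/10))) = -264664.62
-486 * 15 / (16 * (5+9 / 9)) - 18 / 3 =-1311 / 16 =-81.94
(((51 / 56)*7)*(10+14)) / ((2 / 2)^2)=153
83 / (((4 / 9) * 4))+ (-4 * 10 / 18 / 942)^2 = 13422934987 / 287505936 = 46.69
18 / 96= 3 / 16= 0.19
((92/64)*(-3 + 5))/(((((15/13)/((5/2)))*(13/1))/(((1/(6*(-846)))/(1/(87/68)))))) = -667/5522688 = -0.00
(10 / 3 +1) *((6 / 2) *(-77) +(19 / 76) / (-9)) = -108121 / 108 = -1001.12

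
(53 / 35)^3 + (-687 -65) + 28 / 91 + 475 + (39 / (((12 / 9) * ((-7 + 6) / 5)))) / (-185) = -22473111277 / 82491500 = -272.43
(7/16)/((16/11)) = 0.30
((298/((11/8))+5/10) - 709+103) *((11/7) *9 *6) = -230931/7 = -32990.14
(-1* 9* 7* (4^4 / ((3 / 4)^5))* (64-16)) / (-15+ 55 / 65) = 47710208 / 207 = 230484.10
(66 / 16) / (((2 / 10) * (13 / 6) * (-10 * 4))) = -99 / 416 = -0.24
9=9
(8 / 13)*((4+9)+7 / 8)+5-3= 137 / 13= 10.54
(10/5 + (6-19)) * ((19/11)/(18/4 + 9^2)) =-2/9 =-0.22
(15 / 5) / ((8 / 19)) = 7.12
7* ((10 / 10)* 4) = 28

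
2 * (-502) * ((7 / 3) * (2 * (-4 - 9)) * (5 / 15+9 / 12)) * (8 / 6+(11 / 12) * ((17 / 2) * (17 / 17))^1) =21676109 / 36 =602114.14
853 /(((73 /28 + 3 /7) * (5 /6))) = 143304 /425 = 337.19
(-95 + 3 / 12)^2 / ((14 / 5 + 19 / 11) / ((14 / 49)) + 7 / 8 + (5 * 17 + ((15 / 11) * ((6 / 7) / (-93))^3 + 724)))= 80727278369815 / 7424973638842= 10.87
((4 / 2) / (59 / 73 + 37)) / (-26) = -0.00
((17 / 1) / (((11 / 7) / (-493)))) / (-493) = 119 / 11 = 10.82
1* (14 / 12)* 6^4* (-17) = -25704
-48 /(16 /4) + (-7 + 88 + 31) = 100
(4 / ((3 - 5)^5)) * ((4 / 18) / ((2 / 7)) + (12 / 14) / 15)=-0.10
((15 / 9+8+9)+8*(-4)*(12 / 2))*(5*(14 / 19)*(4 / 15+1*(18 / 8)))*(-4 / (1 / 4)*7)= 30779840 / 171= 179999.06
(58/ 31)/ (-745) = -58/ 23095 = -0.00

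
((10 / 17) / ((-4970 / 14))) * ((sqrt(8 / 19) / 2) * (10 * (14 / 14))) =-20 * sqrt(38) / 22933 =-0.01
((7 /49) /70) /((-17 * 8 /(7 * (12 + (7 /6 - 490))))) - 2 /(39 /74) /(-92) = 519973 /5692960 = 0.09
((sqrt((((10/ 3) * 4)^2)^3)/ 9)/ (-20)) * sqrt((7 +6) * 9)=-3200 * sqrt(13)/ 81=-142.44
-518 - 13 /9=-4675 /9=-519.44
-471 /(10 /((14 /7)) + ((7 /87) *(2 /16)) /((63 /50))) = -1475172 /15685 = -94.05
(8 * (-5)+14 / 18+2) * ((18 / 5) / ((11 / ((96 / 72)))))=-536 / 33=-16.24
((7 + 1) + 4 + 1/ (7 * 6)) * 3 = 505/ 14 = 36.07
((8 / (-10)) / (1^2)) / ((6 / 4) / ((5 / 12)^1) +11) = -0.05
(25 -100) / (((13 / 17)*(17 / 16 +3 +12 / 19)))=-387600 / 18551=-20.89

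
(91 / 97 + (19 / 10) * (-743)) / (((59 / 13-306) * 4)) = 1.17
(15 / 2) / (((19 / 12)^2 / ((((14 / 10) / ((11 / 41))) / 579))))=20664 / 766403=0.03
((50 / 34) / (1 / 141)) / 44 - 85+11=-51827 / 748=-69.29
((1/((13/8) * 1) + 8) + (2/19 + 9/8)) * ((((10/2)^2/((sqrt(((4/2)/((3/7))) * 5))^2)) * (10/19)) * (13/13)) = 1459125/262808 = 5.55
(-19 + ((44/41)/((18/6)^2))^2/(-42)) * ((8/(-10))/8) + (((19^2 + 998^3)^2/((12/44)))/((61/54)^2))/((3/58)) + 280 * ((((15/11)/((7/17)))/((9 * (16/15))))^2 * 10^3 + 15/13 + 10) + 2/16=36745993434622115411291650990085399/669453491626920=54889538846561583943.71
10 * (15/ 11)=150/ 11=13.64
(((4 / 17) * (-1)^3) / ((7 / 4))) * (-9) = 144 / 119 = 1.21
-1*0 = 0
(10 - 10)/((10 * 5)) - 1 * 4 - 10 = -14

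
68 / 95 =0.72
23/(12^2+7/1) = 23/151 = 0.15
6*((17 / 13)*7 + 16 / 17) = 13386 / 221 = 60.57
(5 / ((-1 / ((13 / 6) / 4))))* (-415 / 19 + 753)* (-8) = 902980 / 57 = 15841.75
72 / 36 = 2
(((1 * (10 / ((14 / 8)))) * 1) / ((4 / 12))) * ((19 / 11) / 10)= 228 / 77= 2.96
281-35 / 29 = 8114 / 29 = 279.79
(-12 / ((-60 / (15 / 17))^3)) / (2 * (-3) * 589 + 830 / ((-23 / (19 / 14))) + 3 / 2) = -483 / 45326748440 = -0.00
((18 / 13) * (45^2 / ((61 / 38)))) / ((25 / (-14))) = -775656 / 793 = -978.13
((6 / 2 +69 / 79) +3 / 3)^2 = 148225 / 6241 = 23.75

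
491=491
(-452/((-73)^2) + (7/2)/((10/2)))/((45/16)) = 262264/1199025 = 0.22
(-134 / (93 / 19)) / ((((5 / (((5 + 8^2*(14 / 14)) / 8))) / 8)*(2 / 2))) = -58558 / 155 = -377.79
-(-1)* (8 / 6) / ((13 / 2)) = 8 / 39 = 0.21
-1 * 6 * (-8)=48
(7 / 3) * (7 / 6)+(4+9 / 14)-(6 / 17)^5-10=-236186150 / 89450991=-2.64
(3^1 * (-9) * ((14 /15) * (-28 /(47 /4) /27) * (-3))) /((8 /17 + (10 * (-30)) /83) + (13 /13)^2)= 2212448 /710875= 3.11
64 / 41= 1.56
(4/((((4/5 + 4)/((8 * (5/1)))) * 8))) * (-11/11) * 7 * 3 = -175/2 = -87.50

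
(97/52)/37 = 97/1924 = 0.05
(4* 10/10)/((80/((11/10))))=11/200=0.06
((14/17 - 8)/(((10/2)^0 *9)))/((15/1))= -122/2295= -0.05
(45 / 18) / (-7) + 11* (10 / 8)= 375 / 28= 13.39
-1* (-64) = 64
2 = 2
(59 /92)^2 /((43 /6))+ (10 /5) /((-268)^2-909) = 740929297 /12904828040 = 0.06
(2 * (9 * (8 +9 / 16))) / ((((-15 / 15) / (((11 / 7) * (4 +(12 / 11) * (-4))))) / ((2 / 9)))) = 137 / 7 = 19.57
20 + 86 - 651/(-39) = 1595/13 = 122.69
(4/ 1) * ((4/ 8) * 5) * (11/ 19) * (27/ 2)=1485/ 19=78.16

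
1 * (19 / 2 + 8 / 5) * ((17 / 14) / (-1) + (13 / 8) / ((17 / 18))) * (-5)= -26751 / 952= -28.10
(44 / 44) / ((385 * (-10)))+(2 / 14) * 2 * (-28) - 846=-3287901 / 3850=-854.00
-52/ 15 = -3.47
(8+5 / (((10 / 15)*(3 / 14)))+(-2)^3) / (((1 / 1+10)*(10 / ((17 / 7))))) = 17 / 22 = 0.77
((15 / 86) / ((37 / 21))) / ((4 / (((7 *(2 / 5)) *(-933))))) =-411453 / 6364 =-64.65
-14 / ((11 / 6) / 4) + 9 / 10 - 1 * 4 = -3701 / 110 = -33.65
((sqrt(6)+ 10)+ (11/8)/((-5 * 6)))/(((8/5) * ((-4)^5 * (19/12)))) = -2389/622592 - 15 * sqrt(6)/38912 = -0.00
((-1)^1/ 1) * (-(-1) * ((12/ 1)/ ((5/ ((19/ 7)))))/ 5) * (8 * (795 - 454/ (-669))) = -323643872/ 39025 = -8293.24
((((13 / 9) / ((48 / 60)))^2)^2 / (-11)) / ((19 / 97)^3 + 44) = -0.02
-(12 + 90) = -102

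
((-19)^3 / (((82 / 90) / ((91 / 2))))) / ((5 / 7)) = -479544.48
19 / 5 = 3.80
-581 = -581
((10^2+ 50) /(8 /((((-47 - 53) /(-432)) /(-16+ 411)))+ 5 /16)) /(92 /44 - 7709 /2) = -0.00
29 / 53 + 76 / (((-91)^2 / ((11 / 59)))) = 14213099 / 25894687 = 0.55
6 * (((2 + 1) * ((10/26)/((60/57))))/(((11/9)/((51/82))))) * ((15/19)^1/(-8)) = -61965/187616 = -0.33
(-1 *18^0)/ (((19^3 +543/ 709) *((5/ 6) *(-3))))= 0.00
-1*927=-927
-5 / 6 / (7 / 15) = -25 / 14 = -1.79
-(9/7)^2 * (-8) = 648/49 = 13.22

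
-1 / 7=-0.14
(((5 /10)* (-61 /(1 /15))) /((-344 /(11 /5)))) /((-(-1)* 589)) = 2013 /405232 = 0.00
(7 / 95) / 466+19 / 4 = 420579 / 88540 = 4.75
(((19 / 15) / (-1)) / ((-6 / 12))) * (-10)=-25.33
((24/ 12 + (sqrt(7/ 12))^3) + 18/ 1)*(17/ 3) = 119*sqrt(21)/ 216 + 340/ 3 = 115.86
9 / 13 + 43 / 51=1.54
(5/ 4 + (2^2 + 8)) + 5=73/ 4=18.25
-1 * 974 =-974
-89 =-89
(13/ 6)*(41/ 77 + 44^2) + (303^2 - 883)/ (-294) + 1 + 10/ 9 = 37727773/ 9702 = 3888.66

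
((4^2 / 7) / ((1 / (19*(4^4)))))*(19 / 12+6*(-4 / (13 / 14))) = -73640960 / 273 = -269747.11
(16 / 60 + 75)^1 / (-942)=-1129 / 14130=-0.08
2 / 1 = 2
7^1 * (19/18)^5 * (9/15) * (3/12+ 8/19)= 15508199/4199040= 3.69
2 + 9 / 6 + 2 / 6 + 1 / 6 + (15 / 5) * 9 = 31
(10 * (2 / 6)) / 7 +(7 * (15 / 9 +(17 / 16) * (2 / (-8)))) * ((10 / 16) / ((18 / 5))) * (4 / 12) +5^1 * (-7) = -19715275 / 580608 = -33.96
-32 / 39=-0.82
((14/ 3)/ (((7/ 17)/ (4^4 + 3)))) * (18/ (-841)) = -62.83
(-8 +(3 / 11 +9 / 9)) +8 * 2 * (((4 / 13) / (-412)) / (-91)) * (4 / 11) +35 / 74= -620328523 / 99185086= -6.25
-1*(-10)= 10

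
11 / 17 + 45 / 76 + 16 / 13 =41485 / 16796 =2.47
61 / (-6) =-61 / 6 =-10.17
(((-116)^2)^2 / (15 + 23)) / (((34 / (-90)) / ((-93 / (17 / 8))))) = 3031010288640 / 5491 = 551996046.01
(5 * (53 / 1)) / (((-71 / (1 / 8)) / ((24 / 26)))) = -795 / 1846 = -0.43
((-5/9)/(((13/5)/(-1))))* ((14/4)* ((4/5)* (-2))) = -140/117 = -1.20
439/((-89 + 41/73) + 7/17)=-544799/109241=-4.99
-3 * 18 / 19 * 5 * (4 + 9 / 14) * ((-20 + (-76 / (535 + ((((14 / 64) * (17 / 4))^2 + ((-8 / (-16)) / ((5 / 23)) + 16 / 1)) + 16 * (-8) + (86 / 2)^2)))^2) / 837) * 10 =2257847208532643065000 / 143224976045530910083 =15.76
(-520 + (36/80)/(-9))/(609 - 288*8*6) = 3467/88100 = 0.04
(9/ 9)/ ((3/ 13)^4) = 28561/ 81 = 352.60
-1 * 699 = -699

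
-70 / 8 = -35 / 4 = -8.75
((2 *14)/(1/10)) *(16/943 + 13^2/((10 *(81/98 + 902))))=833680008/83433811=9.99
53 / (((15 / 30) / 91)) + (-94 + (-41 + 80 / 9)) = 85679 / 9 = 9519.89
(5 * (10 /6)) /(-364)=-25 /1092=-0.02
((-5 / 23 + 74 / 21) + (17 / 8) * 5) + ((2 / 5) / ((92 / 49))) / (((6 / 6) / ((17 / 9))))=830789 / 57960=14.33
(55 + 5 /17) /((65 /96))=81.67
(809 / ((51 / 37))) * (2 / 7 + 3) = 688459 / 357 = 1928.46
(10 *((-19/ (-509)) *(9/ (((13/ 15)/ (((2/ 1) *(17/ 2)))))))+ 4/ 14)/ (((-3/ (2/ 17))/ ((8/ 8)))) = -6131168/ 2362269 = -2.60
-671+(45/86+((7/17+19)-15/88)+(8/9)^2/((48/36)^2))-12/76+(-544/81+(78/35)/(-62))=-70647505028983/107415859320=-657.70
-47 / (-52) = 47 / 52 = 0.90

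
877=877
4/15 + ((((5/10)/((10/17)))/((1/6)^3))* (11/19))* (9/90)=15527/1425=10.90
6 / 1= 6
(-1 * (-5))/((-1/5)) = -25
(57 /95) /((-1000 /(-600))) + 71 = 1784 /25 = 71.36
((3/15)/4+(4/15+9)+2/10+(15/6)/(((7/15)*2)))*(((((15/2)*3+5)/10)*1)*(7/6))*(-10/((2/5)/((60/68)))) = -704275/816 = -863.08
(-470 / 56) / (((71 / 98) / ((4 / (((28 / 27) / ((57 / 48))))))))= -120555 / 2272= -53.06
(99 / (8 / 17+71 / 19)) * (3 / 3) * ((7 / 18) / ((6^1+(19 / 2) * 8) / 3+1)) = 1463 / 4530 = 0.32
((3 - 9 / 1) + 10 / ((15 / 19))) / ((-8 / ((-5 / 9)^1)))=25 / 54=0.46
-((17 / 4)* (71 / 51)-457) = 5413 / 12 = 451.08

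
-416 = -416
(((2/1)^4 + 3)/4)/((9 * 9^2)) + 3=8767/2916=3.01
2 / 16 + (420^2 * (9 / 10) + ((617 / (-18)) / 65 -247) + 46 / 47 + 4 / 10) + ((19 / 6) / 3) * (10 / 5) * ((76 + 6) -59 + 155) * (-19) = 11098756241 / 73320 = 151374.20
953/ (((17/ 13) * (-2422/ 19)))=-235391/ 41174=-5.72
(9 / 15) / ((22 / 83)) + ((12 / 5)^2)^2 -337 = -4146433 / 13750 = -301.56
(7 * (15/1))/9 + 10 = 65/3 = 21.67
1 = 1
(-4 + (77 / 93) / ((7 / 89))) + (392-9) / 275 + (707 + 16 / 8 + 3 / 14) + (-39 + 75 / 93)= 7841761 / 11550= 678.94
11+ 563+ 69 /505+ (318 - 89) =803.14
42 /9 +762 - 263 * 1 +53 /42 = 7069 /14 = 504.93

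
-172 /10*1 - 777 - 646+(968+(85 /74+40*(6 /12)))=-166889 /370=-451.05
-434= -434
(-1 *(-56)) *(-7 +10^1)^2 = 504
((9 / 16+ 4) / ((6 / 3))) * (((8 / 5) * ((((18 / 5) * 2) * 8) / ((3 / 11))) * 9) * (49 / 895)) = 8498952 / 22375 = 379.84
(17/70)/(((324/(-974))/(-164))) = 339439/2835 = 119.73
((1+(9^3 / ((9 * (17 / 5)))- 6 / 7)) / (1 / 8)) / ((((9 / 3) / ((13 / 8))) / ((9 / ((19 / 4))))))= 444912 / 2261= 196.78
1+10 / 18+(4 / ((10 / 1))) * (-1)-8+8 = 52 / 45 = 1.16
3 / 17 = 0.18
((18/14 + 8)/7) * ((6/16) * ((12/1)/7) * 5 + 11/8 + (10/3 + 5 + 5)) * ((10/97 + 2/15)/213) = 0.03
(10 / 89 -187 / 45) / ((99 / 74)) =-1198282 / 396495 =-3.02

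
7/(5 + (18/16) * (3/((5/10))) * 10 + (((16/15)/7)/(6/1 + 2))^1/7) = 10290/106579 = 0.10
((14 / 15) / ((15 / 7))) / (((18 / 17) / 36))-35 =-4543 / 225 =-20.19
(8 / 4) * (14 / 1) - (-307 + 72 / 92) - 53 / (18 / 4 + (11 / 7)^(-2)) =8829471 / 27301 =323.41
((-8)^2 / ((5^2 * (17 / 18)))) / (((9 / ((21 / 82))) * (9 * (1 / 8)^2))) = 28672 / 52275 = 0.55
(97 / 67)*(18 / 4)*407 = 355311 / 134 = 2651.57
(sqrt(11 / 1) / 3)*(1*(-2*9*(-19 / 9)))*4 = 152*sqrt(11) / 3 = 168.04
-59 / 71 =-0.83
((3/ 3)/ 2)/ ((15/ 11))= 11/ 30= 0.37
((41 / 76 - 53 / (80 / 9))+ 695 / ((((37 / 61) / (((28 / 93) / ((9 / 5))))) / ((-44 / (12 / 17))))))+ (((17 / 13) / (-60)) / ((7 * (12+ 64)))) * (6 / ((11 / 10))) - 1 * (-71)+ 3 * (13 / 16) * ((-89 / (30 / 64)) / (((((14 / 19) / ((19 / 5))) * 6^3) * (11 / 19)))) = -1201546259445101 / 100971327600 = -11899.88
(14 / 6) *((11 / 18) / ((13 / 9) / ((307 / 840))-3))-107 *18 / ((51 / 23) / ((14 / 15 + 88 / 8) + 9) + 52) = -210680935141 / 5940413874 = -35.47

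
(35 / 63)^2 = 25 / 81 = 0.31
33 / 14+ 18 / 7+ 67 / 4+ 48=1951 / 28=69.68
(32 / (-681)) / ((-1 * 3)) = 32 / 2043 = 0.02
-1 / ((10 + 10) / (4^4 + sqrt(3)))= -64 / 5 - sqrt(3) / 20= -12.89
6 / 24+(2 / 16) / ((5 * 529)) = 0.25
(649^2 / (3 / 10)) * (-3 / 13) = -4212010 / 13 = -324000.77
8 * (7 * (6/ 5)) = 336/ 5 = 67.20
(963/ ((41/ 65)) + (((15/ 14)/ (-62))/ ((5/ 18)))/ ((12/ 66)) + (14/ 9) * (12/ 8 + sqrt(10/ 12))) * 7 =49 * sqrt(30)/ 27 + 163209965/ 15252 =10710.83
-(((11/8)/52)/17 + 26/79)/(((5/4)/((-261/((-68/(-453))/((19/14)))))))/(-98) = -415007170407/65154194560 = -6.37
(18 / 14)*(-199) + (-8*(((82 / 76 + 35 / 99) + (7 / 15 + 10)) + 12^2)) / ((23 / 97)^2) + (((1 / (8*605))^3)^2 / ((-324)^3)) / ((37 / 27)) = -945920075439883967131042769220403270357 / 42155328059194736905443606528000000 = -22438.92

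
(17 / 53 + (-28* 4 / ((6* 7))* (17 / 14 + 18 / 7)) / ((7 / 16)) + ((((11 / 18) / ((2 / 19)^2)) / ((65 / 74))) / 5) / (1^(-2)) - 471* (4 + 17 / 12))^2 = 1514349478965580111009 / 230810537002500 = 6561006.70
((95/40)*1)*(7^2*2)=931/4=232.75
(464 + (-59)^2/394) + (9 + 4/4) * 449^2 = 794494237/394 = 2016482.84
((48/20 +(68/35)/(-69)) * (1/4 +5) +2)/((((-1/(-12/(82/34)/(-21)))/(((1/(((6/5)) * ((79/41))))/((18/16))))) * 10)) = -75344/572355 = -0.13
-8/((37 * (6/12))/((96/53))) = -1536/1961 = -0.78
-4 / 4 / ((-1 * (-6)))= -1 / 6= -0.17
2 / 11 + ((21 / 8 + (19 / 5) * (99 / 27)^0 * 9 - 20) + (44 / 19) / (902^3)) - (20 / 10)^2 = 82436890567 / 6337975160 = 13.01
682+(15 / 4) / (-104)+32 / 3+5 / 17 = 14701091 / 21216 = 692.92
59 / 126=0.47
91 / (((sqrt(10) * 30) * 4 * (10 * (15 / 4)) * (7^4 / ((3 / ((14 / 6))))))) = 13 * sqrt(10) / 12005000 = 0.00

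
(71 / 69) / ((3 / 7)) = 497 / 207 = 2.40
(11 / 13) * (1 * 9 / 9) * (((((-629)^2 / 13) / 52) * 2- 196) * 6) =10869969 / 2197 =4947.64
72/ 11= 6.55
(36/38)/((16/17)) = 153/152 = 1.01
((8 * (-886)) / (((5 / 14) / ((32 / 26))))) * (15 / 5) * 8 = -38105088 / 65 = -586232.12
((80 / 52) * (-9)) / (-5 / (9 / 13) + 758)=-0.02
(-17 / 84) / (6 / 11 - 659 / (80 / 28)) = 935 / 1063083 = 0.00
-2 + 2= 0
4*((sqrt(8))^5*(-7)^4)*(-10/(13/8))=-98344960*sqrt(2)/13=-10698521.25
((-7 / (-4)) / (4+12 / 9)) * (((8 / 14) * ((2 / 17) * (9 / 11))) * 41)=1107 / 1496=0.74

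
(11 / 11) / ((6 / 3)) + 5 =11 / 2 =5.50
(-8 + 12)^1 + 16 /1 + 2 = 22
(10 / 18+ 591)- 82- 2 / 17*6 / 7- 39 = 503857 / 1071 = 470.45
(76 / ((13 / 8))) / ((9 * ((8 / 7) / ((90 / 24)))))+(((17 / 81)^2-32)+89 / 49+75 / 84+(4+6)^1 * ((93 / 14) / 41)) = -7248448741 / 685414548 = -10.58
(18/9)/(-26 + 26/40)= -40/507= -0.08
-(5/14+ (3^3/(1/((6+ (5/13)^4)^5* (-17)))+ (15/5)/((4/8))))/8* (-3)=-2901281203543031460874675373511/2128555942786649537145712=-1363027.93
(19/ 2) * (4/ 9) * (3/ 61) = 38/ 183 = 0.21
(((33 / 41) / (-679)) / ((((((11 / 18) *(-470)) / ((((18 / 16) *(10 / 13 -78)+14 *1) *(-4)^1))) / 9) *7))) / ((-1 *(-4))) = 92097 / 238134806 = 0.00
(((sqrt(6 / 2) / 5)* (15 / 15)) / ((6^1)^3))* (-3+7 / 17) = -11* sqrt(3) / 4590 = -0.00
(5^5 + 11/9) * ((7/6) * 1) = 98476/27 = 3647.26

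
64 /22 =32 /11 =2.91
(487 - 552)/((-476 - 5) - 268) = 65/749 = 0.09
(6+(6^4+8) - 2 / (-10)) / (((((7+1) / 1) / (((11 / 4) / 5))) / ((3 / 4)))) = 67.56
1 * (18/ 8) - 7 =-19/ 4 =-4.75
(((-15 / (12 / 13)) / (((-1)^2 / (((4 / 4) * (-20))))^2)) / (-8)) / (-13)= -125 / 2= -62.50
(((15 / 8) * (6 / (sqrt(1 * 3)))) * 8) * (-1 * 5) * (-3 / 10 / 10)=9 * sqrt(3) / 2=7.79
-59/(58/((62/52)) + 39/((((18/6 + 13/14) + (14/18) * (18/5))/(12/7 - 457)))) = 287153/12606854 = 0.02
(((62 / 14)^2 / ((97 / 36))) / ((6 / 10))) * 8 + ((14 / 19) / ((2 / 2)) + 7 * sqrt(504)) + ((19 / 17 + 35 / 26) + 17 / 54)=54191043614 / 538861869 + 42 * sqrt(14)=257.72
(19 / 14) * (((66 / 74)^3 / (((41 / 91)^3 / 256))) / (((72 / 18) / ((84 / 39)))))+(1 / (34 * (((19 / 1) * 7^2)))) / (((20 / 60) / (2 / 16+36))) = 75466968213284751 / 52002761432048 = 1451.21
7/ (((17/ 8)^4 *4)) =7168/ 83521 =0.09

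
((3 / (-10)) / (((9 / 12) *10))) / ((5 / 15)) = -3 / 25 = -0.12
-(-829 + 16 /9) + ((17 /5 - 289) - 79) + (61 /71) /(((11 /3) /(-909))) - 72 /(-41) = 362233403 /1440945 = 251.39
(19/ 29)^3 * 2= 13718/ 24389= 0.56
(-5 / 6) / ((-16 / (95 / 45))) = 95 / 864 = 0.11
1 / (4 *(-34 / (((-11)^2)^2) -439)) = -14641 / 25709732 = -0.00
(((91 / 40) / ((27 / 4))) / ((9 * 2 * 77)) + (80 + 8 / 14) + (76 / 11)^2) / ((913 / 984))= 43309641602 / 313190955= 138.29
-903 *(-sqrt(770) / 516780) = 301 *sqrt(770) / 172260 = 0.05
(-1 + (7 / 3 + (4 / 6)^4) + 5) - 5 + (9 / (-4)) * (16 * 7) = -20288 / 81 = -250.47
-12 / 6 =-2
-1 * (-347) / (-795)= -0.44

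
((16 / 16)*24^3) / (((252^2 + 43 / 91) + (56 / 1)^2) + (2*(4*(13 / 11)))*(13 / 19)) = 87639552 / 422519393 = 0.21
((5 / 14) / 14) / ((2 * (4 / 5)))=25 / 1568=0.02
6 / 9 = 2 / 3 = 0.67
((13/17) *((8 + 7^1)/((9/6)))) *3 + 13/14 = 5681/238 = 23.87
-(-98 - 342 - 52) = 492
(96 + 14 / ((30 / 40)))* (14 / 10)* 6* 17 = 81872 / 5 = 16374.40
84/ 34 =42/ 17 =2.47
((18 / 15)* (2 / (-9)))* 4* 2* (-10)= 64 / 3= 21.33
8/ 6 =4/ 3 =1.33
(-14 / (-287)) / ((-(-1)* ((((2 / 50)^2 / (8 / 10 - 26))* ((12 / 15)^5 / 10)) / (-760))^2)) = 136643314361572265625 / 20992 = 6509304228352337.35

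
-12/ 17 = -0.71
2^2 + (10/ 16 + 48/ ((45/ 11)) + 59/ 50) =10523/ 600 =17.54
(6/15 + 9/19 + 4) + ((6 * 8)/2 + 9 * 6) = 7873/95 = 82.87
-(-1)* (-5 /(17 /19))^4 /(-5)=-16290125 /83521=-195.04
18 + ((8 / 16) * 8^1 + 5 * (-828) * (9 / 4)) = -9293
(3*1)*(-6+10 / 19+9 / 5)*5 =-1047 / 19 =-55.11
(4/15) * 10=8/3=2.67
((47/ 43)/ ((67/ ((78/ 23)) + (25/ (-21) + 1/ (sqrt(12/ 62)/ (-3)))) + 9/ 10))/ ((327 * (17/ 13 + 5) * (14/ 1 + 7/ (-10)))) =90351625 * sqrt(186)/ 1507637678007387 + 3517557550/ 1507637678007387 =0.00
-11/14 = -0.79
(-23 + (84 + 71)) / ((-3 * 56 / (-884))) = 4862 / 7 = 694.57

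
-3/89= -0.03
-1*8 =-8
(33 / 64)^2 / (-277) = -1089 / 1134592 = -0.00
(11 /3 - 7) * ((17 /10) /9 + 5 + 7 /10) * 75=-13250 /9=-1472.22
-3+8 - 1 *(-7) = 12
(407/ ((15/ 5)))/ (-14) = -407/ 42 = -9.69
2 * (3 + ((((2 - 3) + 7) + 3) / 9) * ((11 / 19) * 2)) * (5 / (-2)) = -395 / 19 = -20.79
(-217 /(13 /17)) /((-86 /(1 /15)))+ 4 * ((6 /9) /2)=8683 /5590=1.55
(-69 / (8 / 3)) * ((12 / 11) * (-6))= 1863 / 11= 169.36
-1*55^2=-3025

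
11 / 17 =0.65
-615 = -615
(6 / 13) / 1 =6 / 13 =0.46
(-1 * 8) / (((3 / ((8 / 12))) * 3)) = -16 / 27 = -0.59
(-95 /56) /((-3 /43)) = 24.32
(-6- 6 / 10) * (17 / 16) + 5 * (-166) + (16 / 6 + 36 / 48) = -200063 / 240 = -833.60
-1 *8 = -8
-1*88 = -88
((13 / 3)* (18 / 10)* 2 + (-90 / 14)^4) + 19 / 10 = 8285285 / 4802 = 1725.38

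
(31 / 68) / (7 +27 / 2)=31 / 1394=0.02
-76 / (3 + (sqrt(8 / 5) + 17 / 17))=-190 / 9 + 19* sqrt(10) / 9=-14.44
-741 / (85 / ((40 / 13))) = -456 / 17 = -26.82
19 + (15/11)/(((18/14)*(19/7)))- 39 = -12295/627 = -19.61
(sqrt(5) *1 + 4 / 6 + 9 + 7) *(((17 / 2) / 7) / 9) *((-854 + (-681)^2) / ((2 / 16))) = 31477676 *sqrt(5) / 63 + 1573883800 / 189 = 9444669.15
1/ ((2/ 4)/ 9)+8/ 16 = 37/ 2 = 18.50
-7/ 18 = -0.39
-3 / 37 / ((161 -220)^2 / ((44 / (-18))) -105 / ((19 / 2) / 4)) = 418 / 7569349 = 0.00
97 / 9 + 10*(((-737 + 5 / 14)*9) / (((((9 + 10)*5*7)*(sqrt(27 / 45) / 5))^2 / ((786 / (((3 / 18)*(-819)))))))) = 4740693721 / 101411037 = 46.75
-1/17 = -0.06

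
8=8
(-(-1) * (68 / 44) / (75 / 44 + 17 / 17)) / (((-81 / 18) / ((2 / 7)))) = -0.04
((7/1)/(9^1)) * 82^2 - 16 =46924/9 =5213.78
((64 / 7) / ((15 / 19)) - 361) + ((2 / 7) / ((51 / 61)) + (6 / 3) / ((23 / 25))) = -4747373 / 13685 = -346.90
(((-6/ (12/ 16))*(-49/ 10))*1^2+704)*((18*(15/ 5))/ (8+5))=200664/ 65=3087.14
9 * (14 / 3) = 42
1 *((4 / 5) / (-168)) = -1 / 210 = -0.00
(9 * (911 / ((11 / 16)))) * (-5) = -655920 / 11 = -59629.09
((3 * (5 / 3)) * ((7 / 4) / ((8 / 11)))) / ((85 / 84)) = 1617 / 136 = 11.89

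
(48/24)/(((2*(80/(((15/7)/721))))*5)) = 3/403760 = 0.00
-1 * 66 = -66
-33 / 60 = -0.55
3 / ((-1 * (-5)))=3 / 5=0.60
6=6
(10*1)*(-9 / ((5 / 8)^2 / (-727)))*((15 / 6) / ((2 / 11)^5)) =2107513386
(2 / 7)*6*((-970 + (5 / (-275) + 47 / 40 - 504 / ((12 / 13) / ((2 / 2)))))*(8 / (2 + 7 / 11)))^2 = 5331162887532 / 147175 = 36223291.24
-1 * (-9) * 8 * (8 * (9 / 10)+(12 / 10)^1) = 3024 / 5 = 604.80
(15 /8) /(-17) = -15 /136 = -0.11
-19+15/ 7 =-118/ 7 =-16.86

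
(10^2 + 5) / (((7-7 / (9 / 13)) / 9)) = -1215 / 4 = -303.75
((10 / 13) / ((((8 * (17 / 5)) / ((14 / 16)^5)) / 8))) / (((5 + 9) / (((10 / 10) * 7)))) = 420175 / 7241728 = 0.06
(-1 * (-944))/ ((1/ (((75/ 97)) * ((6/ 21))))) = 141600/ 679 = 208.54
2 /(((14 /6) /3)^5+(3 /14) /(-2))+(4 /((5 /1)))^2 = 87363784 /7336225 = 11.91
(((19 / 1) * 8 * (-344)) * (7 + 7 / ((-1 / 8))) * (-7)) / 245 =-73203.20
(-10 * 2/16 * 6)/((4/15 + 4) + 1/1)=-225/158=-1.42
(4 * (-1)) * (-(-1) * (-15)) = 60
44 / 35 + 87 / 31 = 4409 / 1085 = 4.06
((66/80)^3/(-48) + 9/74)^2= 0.01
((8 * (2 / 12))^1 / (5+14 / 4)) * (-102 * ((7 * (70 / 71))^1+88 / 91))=-813408 / 6461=-125.90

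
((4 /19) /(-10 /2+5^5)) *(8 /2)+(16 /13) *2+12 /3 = 23941 /3705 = 6.46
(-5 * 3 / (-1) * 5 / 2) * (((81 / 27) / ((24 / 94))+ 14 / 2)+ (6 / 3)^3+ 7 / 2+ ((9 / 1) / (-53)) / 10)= 480705 / 424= 1133.74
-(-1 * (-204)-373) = 169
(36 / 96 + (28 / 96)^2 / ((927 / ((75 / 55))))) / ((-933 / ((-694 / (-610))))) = -254846863 / 557128186560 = -0.00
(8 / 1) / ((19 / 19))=8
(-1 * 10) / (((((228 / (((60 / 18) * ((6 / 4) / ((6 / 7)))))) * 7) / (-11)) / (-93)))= -8525 / 228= -37.39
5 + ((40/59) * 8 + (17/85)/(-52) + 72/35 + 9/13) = 1414123/107380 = 13.17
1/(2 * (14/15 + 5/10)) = 15/43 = 0.35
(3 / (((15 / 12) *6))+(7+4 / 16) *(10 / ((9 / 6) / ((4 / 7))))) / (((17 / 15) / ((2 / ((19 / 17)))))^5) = 4766040000 / 17332693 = 274.97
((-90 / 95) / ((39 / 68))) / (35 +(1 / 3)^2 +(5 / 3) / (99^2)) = -11996424 / 254997119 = -0.05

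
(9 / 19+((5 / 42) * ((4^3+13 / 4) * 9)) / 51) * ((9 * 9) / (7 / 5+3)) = 13819815 / 397936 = 34.73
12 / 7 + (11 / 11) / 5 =67 / 35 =1.91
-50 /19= -2.63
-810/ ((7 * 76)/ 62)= -12555/ 133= -94.40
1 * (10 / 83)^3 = 0.00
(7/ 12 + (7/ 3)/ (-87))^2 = 337561/ 1089936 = 0.31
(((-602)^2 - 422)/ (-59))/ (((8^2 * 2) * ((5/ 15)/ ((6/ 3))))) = -542973/ 1888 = -287.59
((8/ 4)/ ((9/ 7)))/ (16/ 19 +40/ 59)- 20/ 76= 110753/ 145692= 0.76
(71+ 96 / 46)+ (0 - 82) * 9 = -15293 / 23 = -664.91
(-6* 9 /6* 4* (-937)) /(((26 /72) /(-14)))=-17000928 /13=-1307763.69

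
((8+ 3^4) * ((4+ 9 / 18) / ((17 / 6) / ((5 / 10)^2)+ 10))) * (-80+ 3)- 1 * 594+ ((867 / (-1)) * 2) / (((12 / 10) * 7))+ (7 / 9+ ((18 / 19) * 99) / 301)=-14790007465 / 6588288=-2244.89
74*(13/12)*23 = 11063/6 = 1843.83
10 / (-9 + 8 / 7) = -14 / 11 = -1.27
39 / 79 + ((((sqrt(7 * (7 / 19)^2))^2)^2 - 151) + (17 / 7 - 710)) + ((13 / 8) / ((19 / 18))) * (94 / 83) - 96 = -951.43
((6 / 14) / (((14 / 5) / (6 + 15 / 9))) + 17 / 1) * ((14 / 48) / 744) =1781 / 249984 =0.01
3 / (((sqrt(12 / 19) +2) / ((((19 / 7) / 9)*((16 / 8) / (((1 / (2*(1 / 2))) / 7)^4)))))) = 123823 / 48 - 6517*sqrt(57) / 48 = 1554.60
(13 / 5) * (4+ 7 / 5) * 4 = 1404 / 25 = 56.16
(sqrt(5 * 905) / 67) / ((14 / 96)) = 240 * sqrt(181) / 469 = 6.88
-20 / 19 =-1.05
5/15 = 1/3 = 0.33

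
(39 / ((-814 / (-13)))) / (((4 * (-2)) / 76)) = -9633 / 1628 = -5.92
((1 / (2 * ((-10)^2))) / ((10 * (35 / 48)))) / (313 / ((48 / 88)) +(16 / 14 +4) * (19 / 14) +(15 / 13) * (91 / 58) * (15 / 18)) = 7308 / 6206091875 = 0.00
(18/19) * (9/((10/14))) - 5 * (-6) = 3984/95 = 41.94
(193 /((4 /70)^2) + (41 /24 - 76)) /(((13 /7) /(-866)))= -4294220777 /156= -27527056.26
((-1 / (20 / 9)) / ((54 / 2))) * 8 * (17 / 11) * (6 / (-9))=68 / 495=0.14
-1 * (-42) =42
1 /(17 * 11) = 1 /187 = 0.01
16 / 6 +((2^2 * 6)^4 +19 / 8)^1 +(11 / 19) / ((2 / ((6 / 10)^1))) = 756461171 / 2280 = 331781.22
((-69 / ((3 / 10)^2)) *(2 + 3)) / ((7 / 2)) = -23000 / 21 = -1095.24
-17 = -17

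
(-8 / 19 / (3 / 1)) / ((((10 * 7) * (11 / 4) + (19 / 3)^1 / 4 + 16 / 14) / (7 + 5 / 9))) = -15232 / 2804229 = -0.01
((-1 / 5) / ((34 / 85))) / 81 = -1 / 162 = -0.01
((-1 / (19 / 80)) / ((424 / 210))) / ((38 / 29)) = -30450 / 19133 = -1.59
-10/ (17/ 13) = -130/ 17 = -7.65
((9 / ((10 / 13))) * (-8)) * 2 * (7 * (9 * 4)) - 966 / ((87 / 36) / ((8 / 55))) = -75335904 / 1595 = -47232.54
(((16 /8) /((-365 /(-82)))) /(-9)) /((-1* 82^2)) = 1 /134685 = 0.00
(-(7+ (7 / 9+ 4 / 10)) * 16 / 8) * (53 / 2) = -19504 / 45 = -433.42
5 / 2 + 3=11 / 2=5.50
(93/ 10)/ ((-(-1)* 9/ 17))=527/ 30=17.57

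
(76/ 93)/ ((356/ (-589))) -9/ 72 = -3155/ 2136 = -1.48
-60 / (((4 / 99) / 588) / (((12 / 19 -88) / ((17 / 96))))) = 139149964800 / 323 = 430804844.58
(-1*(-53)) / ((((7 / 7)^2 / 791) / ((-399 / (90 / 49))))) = -273212191 / 30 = -9107073.03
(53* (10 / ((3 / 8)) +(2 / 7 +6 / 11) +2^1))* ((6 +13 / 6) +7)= 2347423 / 99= 23711.34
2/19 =0.11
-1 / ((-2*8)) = 1 / 16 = 0.06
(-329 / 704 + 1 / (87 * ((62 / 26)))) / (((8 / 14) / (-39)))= 79912651 / 2531584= 31.57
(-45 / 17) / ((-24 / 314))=2355 / 68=34.63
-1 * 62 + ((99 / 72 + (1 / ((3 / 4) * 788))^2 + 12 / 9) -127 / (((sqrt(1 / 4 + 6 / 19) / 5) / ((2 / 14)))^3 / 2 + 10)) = -183453296825986200547 / 2546720547740645112 + 71178674000 * sqrt(817) / 2734246080957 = -71.29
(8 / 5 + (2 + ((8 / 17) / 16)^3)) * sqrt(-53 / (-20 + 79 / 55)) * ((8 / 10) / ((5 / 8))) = 2829908 * sqrt(2976215) / 627021625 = 7.79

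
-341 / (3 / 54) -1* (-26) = -6112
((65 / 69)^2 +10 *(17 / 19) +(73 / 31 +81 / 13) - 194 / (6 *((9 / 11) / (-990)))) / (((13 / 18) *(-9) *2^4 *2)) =-188.18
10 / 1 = 10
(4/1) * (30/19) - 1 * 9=-51/19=-2.68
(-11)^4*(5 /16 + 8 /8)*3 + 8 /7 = 6456809 /112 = 57650.08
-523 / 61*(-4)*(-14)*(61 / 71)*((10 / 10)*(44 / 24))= -161084 / 213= -756.26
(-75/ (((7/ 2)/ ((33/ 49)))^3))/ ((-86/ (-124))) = -1336856400/ 1735205101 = -0.77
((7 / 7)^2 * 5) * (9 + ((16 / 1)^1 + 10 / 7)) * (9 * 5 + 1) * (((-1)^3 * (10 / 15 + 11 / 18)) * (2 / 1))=-978650 / 63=-15534.13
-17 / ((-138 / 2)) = 17 / 69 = 0.25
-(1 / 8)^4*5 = -5 / 4096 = -0.00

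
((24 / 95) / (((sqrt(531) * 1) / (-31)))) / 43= -248 * sqrt(59) / 241015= -0.01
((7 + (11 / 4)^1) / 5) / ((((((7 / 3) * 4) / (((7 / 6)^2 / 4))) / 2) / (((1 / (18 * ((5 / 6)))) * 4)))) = 91 / 2400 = 0.04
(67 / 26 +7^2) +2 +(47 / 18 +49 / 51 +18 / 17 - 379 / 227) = 25527094 / 451503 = 56.54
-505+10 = -495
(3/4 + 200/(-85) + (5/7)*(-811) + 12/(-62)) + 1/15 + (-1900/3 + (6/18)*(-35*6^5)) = -20348748779/221340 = -91934.35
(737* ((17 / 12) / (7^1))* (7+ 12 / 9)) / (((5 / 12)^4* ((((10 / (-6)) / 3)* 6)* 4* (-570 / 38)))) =902088 / 4375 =206.19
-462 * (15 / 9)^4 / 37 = -96250 / 999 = -96.35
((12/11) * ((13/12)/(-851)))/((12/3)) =-13/37444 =-0.00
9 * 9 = 81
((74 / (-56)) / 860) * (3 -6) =0.00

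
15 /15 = 1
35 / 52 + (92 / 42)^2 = 125467 / 22932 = 5.47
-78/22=-39/11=-3.55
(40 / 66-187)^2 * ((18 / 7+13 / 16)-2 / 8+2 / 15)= 18879565699 / 166320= 113513.50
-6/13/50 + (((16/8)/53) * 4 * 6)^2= 740373/912925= 0.81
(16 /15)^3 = 4096 /3375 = 1.21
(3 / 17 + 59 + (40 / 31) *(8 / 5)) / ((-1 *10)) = -16137 / 2635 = -6.12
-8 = -8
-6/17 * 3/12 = -3/34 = -0.09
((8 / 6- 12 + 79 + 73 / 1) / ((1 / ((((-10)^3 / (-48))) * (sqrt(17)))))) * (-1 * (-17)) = 450500 * sqrt(17) / 9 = 206384.34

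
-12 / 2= -6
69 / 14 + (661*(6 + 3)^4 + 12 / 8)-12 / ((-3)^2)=91073348 / 21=4336826.10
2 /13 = 0.15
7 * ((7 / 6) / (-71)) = -0.12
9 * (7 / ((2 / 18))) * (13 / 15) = 2457 / 5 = 491.40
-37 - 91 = -128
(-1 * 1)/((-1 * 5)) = 1/5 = 0.20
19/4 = 4.75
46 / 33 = 1.39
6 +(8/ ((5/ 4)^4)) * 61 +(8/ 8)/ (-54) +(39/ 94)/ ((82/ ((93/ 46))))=1231828132933/ 5983335000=205.88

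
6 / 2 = 3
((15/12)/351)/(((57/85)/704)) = 74800/20007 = 3.74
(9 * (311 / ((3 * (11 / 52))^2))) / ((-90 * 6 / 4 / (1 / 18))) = -420472 / 147015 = -2.86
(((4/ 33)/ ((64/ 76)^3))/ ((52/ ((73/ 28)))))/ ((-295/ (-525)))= 0.02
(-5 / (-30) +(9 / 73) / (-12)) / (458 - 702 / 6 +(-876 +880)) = 137 / 302220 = 0.00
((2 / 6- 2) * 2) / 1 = -3.33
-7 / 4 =-1.75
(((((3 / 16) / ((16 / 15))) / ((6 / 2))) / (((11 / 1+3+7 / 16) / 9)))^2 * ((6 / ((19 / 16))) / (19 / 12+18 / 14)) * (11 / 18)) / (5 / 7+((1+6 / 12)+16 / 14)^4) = 308700 / 10642415641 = 0.00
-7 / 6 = -1.17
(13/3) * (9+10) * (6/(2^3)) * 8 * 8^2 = 31616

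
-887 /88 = -10.08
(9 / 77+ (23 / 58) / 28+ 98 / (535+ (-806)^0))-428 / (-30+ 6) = 65160551 / 3590664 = 18.15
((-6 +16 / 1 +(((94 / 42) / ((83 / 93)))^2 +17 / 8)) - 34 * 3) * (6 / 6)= -225723567 / 2700488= -83.59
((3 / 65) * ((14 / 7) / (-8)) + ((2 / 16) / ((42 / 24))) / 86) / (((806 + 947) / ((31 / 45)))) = -12989 / 3086770050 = -0.00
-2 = -2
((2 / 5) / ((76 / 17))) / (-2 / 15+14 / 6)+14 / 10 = 3011 / 2090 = 1.44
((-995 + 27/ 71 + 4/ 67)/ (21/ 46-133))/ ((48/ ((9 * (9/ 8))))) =1469013381/ 928109728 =1.58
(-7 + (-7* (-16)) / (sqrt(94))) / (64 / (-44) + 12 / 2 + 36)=-77 / 446 + 308* sqrt(94) / 10481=0.11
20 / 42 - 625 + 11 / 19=-248954 / 399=-623.94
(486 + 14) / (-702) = -250 / 351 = -0.71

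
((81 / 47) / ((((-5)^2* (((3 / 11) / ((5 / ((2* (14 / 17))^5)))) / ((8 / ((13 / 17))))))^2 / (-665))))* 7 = -12055036710520984851 / 3751101590978560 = -3213.73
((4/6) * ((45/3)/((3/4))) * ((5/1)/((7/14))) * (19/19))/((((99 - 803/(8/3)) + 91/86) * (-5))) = 27520/207501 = 0.13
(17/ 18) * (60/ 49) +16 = 2522/ 147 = 17.16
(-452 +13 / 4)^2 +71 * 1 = 3223161 / 16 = 201447.56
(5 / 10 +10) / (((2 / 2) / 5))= 105 / 2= 52.50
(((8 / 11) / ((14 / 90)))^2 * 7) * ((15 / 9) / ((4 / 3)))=162000 / 847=191.26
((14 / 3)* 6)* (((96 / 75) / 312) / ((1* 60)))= 28 / 14625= 0.00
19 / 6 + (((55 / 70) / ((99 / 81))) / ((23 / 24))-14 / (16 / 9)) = -15601 / 3864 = -4.04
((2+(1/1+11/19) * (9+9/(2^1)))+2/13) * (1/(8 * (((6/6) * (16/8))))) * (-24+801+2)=237677/208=1142.68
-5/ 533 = -0.01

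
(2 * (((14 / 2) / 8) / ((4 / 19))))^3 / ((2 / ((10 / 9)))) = 11763185 / 36864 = 319.10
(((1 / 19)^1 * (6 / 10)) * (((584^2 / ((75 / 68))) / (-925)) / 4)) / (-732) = 1449488 / 402028125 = 0.00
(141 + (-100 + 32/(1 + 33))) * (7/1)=4991/17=293.59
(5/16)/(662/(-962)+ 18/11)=26455/80272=0.33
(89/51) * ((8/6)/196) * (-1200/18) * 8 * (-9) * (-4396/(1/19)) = -1699116800/357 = -4759430.81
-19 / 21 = -0.90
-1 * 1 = -1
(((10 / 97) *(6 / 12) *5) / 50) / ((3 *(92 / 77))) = 77 / 53544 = 0.00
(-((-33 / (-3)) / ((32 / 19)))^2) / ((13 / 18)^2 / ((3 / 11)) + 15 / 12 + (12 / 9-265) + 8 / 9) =10614483 / 64600576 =0.16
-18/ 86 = -9/ 43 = -0.21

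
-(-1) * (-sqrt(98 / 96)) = -7 * sqrt(3) / 12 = -1.01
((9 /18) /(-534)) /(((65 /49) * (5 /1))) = -49 /347100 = -0.00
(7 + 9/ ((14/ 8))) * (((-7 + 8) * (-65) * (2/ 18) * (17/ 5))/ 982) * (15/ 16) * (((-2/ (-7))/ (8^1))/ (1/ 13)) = -1221025/ 9238656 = -0.13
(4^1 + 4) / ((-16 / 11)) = -11 / 2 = -5.50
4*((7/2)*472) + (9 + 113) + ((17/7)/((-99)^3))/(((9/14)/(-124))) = 58771014646/8732691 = 6730.00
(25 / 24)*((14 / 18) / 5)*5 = 175 / 216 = 0.81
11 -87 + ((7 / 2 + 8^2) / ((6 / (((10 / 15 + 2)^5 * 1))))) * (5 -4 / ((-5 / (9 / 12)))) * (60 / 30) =456700 / 27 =16914.81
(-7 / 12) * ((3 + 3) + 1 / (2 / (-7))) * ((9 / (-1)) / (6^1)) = 35 / 16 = 2.19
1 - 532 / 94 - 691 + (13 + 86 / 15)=-477233 / 705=-676.93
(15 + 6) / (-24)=-7 / 8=-0.88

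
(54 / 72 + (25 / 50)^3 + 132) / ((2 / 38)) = 20197 / 8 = 2524.62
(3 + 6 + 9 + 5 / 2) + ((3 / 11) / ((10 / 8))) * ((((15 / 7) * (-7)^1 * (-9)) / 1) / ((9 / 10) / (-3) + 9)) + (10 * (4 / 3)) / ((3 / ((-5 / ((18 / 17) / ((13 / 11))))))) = -47441 / 51678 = -0.92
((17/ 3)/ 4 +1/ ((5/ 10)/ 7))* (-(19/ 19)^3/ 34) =-185/ 408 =-0.45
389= 389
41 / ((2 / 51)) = 2091 / 2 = 1045.50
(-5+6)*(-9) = -9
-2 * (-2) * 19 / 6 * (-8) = -101.33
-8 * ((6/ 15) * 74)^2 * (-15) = 525696/ 5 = 105139.20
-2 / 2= -1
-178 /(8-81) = 178 /73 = 2.44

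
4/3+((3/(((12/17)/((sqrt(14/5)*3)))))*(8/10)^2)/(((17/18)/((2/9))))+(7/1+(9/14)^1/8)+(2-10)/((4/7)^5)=-330331/2688+48*sqrt(70)/125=-119.68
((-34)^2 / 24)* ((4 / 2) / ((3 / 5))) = 1445 / 9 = 160.56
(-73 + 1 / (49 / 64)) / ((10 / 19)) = -136.22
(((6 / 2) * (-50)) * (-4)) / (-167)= -600 / 167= -3.59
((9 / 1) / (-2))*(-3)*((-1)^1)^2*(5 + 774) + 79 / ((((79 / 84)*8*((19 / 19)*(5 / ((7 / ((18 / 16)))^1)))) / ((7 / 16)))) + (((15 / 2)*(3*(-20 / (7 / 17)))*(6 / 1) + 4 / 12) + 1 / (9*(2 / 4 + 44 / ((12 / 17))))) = 627882847 / 158340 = 3965.41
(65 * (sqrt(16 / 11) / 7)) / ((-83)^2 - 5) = 65 * sqrt(11) / 132517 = 0.00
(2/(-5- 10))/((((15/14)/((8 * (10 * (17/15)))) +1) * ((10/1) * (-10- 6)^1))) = 238/288975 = 0.00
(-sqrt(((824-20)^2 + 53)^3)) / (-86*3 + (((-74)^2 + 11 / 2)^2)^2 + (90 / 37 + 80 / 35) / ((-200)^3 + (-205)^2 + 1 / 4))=-85276624030230864*sqrt(646469) / 119091281526824578748220545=-0.00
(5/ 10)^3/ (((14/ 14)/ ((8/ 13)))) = 1/ 13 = 0.08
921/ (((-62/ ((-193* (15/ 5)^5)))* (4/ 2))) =43193979/ 124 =348338.54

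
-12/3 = -4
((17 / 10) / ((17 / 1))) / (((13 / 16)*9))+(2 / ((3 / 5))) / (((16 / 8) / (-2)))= -1942 / 585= -3.32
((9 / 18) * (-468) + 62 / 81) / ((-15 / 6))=37784 / 405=93.29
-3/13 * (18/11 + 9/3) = -153/143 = -1.07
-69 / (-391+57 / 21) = 161 / 906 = 0.18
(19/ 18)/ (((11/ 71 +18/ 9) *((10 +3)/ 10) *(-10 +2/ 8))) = -26980/ 698139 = -0.04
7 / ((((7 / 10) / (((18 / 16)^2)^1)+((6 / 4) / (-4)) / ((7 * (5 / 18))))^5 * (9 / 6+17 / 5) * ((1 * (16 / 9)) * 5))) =9644278287514752 / 364007458703857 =26.49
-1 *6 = -6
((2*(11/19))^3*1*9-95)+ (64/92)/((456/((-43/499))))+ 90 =2118749401/236162229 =8.97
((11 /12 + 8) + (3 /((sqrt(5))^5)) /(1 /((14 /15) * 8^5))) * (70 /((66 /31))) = 116095 /396 + 99549184 * sqrt(5) /4125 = 54256.50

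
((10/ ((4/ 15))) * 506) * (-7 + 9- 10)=-151800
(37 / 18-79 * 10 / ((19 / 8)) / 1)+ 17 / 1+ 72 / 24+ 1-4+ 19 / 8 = -425723 / 1368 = -311.20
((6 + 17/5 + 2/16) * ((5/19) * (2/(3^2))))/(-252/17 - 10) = -2159/96216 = -0.02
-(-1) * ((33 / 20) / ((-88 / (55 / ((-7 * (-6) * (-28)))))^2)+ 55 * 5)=32453836855 / 118013952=275.00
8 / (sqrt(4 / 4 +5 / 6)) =8 * sqrt(66) / 11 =5.91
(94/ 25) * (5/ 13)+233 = 15239/ 65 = 234.45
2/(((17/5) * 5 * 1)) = 2/17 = 0.12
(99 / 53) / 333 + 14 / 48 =13991 / 47064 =0.30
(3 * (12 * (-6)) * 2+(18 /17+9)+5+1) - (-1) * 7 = -6952 /17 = -408.94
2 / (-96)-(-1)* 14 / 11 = 661 / 528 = 1.25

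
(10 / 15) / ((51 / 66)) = 44 / 51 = 0.86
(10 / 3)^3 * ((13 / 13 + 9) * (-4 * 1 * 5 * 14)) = -2800000 / 27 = -103703.70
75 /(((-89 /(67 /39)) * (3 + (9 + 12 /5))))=-8375 /83304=-0.10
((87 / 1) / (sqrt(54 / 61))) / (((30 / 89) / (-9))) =-2581 *sqrt(366) / 20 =-2468.87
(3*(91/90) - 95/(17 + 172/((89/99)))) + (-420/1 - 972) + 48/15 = -771058643/556230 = -1386.22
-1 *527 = -527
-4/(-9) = 4/9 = 0.44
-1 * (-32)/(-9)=-32/9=-3.56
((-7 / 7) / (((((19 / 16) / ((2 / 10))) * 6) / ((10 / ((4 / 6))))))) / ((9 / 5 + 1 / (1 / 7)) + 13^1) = -40 / 2071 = -0.02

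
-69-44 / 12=-218 / 3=-72.67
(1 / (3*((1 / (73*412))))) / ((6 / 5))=75190 / 9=8354.44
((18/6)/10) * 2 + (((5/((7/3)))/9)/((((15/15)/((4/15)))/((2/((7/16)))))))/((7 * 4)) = 9421/15435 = 0.61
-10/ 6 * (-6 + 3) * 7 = 35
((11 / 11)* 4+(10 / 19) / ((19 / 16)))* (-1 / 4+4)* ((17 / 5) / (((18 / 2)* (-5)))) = -6817 / 5415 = -1.26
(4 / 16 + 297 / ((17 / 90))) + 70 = 111697 / 68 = 1642.60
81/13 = 6.23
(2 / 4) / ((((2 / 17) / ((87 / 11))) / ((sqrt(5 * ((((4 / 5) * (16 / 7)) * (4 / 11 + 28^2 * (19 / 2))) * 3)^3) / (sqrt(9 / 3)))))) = 93064264704 * sqrt(1577191) / 326095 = 358410690.91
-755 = -755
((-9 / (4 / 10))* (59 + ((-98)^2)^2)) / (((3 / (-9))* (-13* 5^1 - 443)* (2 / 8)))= -12451978125 / 254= -49023535.93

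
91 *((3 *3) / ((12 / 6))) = 409.50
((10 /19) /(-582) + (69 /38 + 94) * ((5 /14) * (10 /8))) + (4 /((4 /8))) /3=9379681 /206416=45.44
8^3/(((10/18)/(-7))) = -32256/5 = -6451.20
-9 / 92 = -0.10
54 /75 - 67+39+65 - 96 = -1457 /25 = -58.28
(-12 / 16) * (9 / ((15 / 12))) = -5.40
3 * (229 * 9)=6183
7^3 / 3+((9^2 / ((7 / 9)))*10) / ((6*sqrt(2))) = 343 / 3+1215*sqrt(2) / 14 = 237.07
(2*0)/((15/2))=0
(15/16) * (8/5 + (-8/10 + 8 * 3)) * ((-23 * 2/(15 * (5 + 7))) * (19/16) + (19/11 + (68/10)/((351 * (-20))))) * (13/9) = 136240133/2851200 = 47.78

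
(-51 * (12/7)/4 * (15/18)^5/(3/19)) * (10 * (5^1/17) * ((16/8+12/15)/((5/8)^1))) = -59375/81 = -733.02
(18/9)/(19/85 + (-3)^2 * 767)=85/293387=0.00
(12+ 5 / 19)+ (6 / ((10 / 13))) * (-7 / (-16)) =23827 / 1520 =15.68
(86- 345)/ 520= -259/ 520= -0.50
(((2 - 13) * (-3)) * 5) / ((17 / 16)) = 2640 / 17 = 155.29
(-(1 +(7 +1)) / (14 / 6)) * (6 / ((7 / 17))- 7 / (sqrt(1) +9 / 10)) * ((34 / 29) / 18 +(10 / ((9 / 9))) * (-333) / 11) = 3774688392 / 296989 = 12709.86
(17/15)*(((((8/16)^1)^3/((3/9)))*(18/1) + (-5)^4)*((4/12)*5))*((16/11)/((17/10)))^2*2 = 32345600/18513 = 1747.18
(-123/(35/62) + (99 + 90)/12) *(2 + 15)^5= -40180533243/140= -287003808.88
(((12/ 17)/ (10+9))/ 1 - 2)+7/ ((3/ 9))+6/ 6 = 20.04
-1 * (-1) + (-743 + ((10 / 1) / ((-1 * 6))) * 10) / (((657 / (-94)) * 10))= 116968 / 9855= 11.87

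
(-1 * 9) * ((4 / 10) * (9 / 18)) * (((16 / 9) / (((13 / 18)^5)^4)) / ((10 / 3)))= -305957669193505876186497024 / 475124094372019985970025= -643.95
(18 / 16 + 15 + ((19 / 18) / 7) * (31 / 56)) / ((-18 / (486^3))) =-20259770949 / 196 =-103366178.31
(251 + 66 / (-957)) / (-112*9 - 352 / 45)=-327465 / 1325648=-0.25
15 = 15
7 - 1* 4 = 3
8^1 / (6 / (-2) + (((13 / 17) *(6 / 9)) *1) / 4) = -816 / 293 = -2.78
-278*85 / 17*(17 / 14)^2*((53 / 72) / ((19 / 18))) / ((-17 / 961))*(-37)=-22265615615 / 7448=-2989475.78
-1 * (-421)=421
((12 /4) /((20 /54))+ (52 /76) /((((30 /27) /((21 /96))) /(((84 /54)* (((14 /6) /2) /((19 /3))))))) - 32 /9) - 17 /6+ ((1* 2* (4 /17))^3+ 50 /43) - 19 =-3510596912399 /219641757120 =-15.98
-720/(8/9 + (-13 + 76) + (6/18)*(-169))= -1620/17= -95.29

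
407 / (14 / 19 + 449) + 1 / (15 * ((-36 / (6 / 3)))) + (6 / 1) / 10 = 692731 / 461430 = 1.50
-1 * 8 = -8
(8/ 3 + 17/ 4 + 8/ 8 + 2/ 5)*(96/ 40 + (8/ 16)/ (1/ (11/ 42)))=530437/ 25200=21.05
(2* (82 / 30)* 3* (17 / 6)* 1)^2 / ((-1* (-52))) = 485809 / 11700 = 41.52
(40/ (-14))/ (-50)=2/ 35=0.06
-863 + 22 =-841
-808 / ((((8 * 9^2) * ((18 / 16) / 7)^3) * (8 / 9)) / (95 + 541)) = -470036224 / 2187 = -214922.83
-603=-603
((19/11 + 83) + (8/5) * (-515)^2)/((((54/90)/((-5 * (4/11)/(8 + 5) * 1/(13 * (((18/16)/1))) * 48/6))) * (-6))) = 14940454400/1656369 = 9020.00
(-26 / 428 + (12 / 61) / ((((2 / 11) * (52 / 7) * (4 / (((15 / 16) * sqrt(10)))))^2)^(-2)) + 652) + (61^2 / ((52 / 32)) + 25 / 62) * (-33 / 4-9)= -12124852462607057315216297 / 312072382592845875000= -38852.69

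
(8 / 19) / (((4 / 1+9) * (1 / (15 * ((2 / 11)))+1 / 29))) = 6960 / 86203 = 0.08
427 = 427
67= 67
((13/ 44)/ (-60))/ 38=-13/ 100320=-0.00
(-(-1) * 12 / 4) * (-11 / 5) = -33 / 5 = -6.60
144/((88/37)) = 666/11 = 60.55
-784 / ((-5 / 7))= 5488 / 5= 1097.60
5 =5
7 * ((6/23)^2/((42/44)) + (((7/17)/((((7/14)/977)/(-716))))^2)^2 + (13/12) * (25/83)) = 33927787339866177908588451202277107/44005878564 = 770983069694274174032337.60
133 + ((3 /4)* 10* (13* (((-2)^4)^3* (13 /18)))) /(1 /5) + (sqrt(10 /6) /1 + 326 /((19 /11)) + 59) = sqrt(15) /3 + 82223302 /57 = 1442515.36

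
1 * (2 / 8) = 1 / 4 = 0.25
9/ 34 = 0.26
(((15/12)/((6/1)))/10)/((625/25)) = 1/1200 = 0.00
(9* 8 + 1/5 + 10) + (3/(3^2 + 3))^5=420869/5120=82.20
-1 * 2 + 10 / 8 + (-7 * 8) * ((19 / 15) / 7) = -653 / 60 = -10.88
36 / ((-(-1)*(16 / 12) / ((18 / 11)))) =486 / 11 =44.18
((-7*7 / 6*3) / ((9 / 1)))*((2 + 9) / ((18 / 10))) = -2695 / 162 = -16.64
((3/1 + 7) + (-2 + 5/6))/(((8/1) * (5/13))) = 2.87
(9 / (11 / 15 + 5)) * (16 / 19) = 1080 / 817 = 1.32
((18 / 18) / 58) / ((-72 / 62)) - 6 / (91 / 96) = -6.34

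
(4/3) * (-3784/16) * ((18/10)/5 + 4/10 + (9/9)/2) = -9933/25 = -397.32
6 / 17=0.35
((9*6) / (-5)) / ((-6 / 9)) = 81 / 5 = 16.20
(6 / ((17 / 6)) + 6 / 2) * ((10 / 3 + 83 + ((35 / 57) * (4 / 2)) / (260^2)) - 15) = 797098843 / 2183480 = 365.06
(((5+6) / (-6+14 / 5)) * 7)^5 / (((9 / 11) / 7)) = -651319937778125 / 9437184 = -69016344.05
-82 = -82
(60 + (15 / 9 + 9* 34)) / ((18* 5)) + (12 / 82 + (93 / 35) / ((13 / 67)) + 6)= 23.93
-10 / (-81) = 10 / 81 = 0.12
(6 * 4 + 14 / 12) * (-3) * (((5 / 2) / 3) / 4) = -755 / 48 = -15.73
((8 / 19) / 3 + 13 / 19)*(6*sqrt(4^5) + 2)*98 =893564 / 57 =15676.56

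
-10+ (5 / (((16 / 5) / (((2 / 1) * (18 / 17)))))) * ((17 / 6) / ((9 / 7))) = -2.71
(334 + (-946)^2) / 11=895250 / 11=81386.36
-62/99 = -0.63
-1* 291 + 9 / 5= -1446 / 5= -289.20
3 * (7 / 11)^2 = 147 / 121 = 1.21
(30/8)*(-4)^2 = 60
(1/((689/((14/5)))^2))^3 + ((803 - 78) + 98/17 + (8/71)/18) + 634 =24782488406102178479559396443/18158716026068313477234375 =1364.77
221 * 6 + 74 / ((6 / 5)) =4163 / 3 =1387.67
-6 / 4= -3 / 2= -1.50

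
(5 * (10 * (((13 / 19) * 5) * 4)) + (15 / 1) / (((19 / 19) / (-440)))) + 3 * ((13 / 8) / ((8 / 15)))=-7182485 / 1216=-5906.65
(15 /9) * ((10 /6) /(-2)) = -25 /18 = -1.39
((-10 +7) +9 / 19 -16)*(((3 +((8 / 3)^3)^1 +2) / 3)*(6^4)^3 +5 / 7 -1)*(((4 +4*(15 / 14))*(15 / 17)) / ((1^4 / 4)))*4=-596367825856788480 / 15827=-37680408533315.76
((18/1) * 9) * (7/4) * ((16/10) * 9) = 20412/5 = 4082.40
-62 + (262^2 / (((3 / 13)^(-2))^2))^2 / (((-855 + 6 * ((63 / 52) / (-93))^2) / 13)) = -29250036982201310 / 45828952296049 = -638.24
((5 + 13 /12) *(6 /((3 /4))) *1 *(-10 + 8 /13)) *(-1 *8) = 142496 /39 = 3653.74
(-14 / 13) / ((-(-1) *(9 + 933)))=-7 / 6123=-0.00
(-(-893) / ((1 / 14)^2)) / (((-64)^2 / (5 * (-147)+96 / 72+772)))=5032055 / 3072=1638.04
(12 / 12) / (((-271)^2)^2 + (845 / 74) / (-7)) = 518 / 2793874688313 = 0.00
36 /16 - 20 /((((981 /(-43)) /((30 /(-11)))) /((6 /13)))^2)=2127423121 /971818276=2.19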